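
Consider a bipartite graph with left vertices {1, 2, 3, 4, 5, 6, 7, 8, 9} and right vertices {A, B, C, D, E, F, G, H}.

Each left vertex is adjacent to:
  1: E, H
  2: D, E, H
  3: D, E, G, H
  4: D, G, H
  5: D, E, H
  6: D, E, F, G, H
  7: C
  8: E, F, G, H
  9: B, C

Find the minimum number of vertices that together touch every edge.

The 7 edges 1–H, 2–D, 3–E, 4–G, 6–F, 7–C, 9–B form a matching, so any vertex cover needs at least 7 vertices (one per matched edge).
Conversely {7, 9, D, E, F, G, H} meets every edge and has exactly 7 vertices, so 7 is optimal.

7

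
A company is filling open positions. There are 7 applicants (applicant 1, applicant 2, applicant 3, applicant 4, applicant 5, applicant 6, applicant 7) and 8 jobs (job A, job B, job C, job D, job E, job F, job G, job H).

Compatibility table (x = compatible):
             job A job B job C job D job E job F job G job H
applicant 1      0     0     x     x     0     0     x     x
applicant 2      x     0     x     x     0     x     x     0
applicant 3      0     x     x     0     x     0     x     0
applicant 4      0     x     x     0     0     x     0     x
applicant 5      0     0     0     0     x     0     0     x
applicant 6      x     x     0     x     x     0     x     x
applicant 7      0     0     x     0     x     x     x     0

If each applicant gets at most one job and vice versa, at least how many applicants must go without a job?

A valid assignment of size 7: applicant 1–job C, applicant 2–job D, applicant 3–job E, applicant 4–job F, applicant 5–job H, applicant 6–job B, applicant 7–job G.
This saturates every applicant, so 7 is the maximum.
That matches 7 of the 7, leaving 0 unmatched; no matching can do better.

0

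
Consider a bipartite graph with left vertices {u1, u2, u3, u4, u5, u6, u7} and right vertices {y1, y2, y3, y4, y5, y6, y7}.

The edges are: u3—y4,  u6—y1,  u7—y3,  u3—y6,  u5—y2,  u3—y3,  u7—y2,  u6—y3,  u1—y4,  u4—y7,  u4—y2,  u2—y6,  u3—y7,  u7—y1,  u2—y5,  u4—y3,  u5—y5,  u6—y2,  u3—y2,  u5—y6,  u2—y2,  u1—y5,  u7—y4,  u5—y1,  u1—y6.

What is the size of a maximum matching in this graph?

One maximum matching: u1-y4, u2-y5, u3-y6, u4-y7, u5-y2, u6-y1, u7-y3.
All 7 left vertices are matched, so no larger matching exists.

7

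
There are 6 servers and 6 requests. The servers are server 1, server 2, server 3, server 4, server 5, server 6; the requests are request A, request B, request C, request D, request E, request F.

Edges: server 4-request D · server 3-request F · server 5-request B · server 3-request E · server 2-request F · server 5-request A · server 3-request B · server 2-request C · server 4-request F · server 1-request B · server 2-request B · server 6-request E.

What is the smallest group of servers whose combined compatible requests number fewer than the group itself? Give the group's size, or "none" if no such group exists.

A matching saturating every server exists, for instance server 1→request B, server 2→request C, server 3→request F, server 4→request D, server 5→request A, server 6→request E.
By Hall's marriage theorem, this means |N(S)| ≥ |S| for every subset S, so no violating subset exists.

none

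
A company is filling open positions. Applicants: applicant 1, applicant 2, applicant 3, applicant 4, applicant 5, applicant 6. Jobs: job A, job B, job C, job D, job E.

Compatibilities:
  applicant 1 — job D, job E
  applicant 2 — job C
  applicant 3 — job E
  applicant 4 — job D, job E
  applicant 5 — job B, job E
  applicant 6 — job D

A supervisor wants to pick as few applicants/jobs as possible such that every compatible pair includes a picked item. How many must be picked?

4

The 4 edges applicant 1–job D, applicant 2–job C, applicant 3–job E, applicant 5–job B form a matching, so any vertex cover needs at least 4 vertices (one per matched edge).
Conversely {applicant 2, applicant 5, job D, job E} meets every edge and has exactly 4 vertices, so 4 is optimal.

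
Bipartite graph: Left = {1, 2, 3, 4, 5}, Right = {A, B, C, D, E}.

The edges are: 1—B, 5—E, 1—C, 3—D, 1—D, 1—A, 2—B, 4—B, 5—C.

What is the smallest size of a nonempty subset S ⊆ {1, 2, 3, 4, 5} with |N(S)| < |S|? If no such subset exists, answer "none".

2

Take S = {2, 4}. Its neighbourhood is {B}, so |N(S)| = 1 < |S| = 2.
No single vertex violates Hall's condition since each has at least one neighbour, so 2 is the minimum.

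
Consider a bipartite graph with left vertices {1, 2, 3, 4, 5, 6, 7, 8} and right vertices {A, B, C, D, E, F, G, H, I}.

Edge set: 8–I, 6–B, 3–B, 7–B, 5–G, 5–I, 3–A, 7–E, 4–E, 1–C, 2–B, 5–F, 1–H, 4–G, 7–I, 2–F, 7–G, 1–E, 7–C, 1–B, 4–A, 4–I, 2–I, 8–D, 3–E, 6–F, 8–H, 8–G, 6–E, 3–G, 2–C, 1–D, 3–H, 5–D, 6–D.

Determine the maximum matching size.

8

For example, pair 1-H, 2-F, 3-A, 4-I, 5-D, 6-B, 7-E, 8-G.
All 8 left vertices are matched, so no larger matching exists.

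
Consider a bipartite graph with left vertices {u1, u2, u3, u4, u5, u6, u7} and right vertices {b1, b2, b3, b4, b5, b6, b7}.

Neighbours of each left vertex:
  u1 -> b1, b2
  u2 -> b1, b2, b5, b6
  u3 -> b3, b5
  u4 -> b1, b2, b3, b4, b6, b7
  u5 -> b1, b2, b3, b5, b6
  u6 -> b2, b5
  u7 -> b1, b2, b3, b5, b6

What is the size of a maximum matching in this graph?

For example, pair u1–b2, u2–b6, u3–b3, u4–b7, u5–b1, u6–b5.
The set {u1, u2, u3, u5, u6, u7} has only 5 neighbours ({b1, b2, b3, b5, b6}), so by Hall's theorem at most 6 of the 7 left vertices can be matched.

6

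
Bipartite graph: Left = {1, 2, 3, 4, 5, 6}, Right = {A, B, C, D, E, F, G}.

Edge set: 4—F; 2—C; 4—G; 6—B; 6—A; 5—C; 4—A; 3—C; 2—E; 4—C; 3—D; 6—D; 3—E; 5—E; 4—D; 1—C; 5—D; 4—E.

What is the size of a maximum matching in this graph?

For example, pair 1–C, 2–E, 3–D, 4–G, 6–B.
The set {1, 2, 3, 5} has only 3 neighbours ({C, D, E}), so by Hall's theorem at most 5 of the 6 left vertices can be matched.

5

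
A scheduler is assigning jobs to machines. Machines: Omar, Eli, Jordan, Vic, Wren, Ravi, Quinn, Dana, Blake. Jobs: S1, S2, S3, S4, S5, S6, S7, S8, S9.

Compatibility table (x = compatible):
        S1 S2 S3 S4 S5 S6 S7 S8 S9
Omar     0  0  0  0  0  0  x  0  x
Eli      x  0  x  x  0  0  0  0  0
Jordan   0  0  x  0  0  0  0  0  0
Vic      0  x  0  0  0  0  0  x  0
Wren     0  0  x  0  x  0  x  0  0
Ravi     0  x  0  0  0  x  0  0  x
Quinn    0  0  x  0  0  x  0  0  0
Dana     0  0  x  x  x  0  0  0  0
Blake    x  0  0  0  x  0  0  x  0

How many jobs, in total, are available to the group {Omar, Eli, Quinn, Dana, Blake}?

The union of neighbours of {Omar, Eli, Quinn, Dana, Blake} is {S1, S3, S4, S5, S6, S7, S8, S9}, which has 8 elements.
Since |N(S)| = 8 ≥ |S| = 5, Hall's condition holds for this subset.

8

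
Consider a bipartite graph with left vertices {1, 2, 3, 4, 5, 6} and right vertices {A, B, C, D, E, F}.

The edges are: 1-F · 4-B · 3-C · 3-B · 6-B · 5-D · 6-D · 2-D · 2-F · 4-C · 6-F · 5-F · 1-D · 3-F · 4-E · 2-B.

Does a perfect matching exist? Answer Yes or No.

The set {1, 2, 5, 6} has only 3 neighbours ({B, D, F}), so by Hall's theorem at most 5 of the 6 left vertices can be matched.
Hence no matching covers every left vertex.

No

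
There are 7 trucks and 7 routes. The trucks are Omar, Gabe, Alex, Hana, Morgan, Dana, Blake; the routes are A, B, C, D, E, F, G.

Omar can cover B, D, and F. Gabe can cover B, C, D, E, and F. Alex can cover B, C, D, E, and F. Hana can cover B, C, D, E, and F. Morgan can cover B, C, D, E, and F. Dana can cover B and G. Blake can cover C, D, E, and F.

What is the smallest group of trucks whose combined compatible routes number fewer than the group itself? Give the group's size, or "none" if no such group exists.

6

Take S = {Omar, Gabe, Alex, Hana, Morgan, Blake}. Its neighbourhood is {B, C, D, E, F}, so |N(S)| = 5 < |S| = 6.
Every subset of size less than 6 has at least as many neighbours as members, so 6 is the minimum.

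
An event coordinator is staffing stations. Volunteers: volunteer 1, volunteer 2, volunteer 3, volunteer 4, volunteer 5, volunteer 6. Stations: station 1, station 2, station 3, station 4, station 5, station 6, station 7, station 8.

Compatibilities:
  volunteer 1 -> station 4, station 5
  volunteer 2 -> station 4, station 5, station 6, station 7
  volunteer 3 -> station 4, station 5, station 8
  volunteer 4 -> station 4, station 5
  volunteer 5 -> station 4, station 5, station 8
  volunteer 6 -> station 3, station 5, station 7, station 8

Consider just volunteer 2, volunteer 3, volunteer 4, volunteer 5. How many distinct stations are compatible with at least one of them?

5

The union of neighbours of {volunteer 2, volunteer 3, volunteer 4, volunteer 5} is {station 4, station 5, station 6, station 7, station 8}, which has 5 elements.
Since |N(S)| = 5 ≥ |S| = 4, Hall's condition holds for this subset.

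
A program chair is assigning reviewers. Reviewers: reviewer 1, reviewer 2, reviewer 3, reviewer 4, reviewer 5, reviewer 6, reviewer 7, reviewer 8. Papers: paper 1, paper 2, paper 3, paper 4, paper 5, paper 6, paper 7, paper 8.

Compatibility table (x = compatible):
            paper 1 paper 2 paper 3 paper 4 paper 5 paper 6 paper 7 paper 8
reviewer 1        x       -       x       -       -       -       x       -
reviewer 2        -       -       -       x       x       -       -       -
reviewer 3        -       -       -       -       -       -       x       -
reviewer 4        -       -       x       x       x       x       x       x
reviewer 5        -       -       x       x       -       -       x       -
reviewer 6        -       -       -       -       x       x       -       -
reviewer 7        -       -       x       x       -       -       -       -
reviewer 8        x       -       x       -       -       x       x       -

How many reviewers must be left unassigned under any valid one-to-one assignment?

1

One maximum matching: reviewer 1→paper 1, reviewer 2→paper 5, reviewer 3→paper 7, reviewer 4→paper 8, reviewer 5→paper 3, reviewer 6→paper 6, reviewer 7→paper 4.
The set {reviewer 1, reviewer 2, reviewer 3, reviewer 5, reviewer 6, reviewer 7, reviewer 8} has only 6 neighbours ({paper 1, paper 3, paper 4, paper 5, paper 6, paper 7}), so by Hall's theorem at most 7 of the 8 reviewers can be matched.
That matches 7 of the 8, leaving 1 unmatched; no matching can do better.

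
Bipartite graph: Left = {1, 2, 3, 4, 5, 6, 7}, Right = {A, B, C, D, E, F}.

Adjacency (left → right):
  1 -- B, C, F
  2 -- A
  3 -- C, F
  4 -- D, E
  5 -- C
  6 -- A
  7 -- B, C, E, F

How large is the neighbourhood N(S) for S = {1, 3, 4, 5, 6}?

6

The union of neighbours of {1, 3, 4, 5, 6} is {A, B, C, D, E, F}, which has 6 elements.
Since |N(S)| = 6 ≥ |S| = 5, Hall's condition holds for this subset.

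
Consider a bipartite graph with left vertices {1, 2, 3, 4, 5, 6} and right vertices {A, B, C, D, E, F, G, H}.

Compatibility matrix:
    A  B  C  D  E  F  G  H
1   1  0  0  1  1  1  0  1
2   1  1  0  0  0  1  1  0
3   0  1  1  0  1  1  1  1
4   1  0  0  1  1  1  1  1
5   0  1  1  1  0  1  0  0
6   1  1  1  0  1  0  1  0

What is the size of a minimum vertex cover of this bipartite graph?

6

{1, 2, 3, 4, 5, 6} is a vertex cover of size 6: every edge has an endpoint in this set.
No smaller cover exists because 1–E, 2–F, 3–H, 4–A, 5–B, 6–G is a matching of size 6, and a cover must include an endpoint of each of these disjoint edges (König's theorem).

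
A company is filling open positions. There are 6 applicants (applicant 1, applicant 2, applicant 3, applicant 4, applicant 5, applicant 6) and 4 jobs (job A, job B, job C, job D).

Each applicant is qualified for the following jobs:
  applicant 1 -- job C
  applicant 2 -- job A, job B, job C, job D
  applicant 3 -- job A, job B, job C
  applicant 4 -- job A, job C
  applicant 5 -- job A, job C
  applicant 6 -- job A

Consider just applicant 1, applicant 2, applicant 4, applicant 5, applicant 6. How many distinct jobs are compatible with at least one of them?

The union of neighbours of {applicant 1, applicant 2, applicant 4, applicant 5, applicant 6} is {job A, job B, job C, job D}, which has 4 elements.
Since |N(S)| = 4 < |S| = 5, Hall's condition fails for this subset.

4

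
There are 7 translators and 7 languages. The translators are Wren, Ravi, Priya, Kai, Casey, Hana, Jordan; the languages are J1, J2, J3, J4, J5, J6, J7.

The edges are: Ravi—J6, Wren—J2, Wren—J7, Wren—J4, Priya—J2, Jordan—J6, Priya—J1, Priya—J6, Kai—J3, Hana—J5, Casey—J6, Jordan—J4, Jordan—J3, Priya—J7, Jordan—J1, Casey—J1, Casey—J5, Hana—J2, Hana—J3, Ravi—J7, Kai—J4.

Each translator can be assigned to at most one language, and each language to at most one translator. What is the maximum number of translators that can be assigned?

7

For example, pair Wren–J2, Ravi–J7, Priya–J1, Kai–J4, Casey–J6, Hana–J5, Jordan–J3.
All 7 translators are matched, so no larger matching exists.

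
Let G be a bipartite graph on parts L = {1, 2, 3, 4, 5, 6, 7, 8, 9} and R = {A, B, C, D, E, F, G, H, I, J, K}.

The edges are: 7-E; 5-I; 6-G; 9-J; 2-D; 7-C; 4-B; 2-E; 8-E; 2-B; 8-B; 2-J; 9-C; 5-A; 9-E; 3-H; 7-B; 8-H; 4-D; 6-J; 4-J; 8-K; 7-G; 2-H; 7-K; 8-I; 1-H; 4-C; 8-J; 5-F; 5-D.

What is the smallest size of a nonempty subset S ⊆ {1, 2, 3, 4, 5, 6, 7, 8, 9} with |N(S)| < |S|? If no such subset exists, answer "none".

Take S = {1, 3}. Its neighbourhood is {H}, so |N(S)| = 1 < |S| = 2.
No single vertex violates Hall's condition since each has at least one neighbour, so 2 is the minimum.

2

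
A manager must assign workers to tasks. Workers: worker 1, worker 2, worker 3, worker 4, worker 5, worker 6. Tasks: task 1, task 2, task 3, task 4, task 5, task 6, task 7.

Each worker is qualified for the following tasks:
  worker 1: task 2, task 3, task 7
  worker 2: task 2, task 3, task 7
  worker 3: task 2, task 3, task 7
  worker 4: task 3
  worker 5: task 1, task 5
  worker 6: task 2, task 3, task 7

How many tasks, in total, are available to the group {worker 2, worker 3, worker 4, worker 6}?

3

The union of neighbours of {worker 2, worker 3, worker 4, worker 6} is {task 2, task 3, task 7}, which has 3 elements.
Since |N(S)| = 3 < |S| = 4, Hall's condition fails for this subset.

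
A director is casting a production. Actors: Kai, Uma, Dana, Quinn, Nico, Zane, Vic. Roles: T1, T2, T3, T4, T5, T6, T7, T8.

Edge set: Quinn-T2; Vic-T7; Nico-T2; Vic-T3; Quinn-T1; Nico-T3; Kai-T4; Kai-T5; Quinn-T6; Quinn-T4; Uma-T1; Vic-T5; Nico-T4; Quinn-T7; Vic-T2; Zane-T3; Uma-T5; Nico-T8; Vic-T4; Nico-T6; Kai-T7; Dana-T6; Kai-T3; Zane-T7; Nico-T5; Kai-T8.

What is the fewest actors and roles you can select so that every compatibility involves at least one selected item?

7

The 7 edges Kai–T4, Uma–T1, Dana–T6, Quinn–T2, Nico–T5, Zane–T3, Vic–T7 form a matching, so any vertex cover needs at least 7 vertices (one per matched edge).
Conversely {Kai, Uma, Dana, Quinn, Nico, Zane, Vic} meets every edge and has exactly 7 vertices, so 7 is optimal.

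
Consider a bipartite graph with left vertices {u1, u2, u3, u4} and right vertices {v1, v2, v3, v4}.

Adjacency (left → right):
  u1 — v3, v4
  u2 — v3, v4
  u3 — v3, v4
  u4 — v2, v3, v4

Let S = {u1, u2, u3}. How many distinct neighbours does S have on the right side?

2

The union of neighbours of {u1, u2, u3} is {v3, v4}, which has 2 elements.
Since |N(S)| = 2 < |S| = 3, Hall's condition fails for this subset.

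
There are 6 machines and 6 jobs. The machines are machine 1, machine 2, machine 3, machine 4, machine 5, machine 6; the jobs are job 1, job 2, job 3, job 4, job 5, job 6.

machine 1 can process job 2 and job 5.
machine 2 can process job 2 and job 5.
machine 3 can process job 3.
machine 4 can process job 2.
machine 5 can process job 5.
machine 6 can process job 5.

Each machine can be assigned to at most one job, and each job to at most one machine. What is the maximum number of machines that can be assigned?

One maximum matching: machine 1-job 5, machine 2-job 2, machine 3-job 3.
The set {machine 1, machine 2, machine 4, machine 5, machine 6} has only 2 neighbours ({job 2, job 5}), so by Hall's theorem at most 3 of the 6 machines can be matched.

3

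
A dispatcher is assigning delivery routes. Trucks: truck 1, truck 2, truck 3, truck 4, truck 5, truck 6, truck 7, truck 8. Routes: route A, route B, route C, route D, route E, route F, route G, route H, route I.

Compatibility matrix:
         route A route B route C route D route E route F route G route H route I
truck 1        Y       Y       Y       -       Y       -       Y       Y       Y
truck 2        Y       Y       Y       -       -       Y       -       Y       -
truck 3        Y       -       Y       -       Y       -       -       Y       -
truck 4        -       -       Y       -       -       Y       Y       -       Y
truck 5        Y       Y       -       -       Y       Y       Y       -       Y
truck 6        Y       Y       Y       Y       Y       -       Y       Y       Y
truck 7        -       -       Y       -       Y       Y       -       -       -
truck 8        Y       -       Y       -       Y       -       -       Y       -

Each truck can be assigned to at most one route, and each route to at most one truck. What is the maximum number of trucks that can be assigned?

For example, pair truck 1-route H, truck 2-route A, truck 3-route C, truck 4-route G, truck 5-route I, truck 6-route D, truck 7-route F, truck 8-route E.
This saturates every truck, so 8 is the maximum.

8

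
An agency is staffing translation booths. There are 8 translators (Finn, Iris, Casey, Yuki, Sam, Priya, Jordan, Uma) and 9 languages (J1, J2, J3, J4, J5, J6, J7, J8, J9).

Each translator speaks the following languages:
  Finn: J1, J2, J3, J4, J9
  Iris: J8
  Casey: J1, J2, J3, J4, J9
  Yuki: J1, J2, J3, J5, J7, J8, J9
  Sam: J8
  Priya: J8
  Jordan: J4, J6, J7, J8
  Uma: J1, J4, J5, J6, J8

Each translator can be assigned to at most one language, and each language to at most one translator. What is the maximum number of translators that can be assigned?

6

For example, pair Finn→J1, Iris→J8, Casey→J2, Yuki→J9, Jordan→J7, Uma→J6.
The set {Iris, Sam, Priya} has only 1 neighbour ({J8}), so by Hall's theorem at most 6 of the 8 translators can be matched.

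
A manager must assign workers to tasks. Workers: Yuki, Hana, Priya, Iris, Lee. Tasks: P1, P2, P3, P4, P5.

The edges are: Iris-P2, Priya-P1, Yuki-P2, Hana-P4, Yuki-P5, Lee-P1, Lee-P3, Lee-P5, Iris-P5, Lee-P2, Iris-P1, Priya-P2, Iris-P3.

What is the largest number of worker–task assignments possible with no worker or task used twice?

For example, pair Yuki–P5, Hana–P4, Priya–P2, Iris–P3, Lee–P1.
This saturates every worker, so 5 is the maximum.

5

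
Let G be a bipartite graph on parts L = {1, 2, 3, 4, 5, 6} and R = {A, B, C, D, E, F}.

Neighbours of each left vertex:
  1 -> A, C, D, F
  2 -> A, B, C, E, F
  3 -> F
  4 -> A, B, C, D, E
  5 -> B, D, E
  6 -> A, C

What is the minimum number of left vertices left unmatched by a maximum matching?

For example, pair 1–D, 2–E, 3–F, 4–A, 5–B, 6–C.
This saturates every left vertex, so 6 is the maximum.
That matches 6 of the 6, leaving 0 unmatched; no matching can do better.

0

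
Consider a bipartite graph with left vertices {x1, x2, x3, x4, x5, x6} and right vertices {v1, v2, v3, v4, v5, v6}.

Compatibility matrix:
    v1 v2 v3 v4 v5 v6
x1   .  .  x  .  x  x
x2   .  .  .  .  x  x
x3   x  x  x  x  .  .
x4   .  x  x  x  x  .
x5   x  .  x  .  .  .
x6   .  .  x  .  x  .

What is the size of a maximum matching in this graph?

6

For example, pair x1-v6, x2-v5, x3-v2, x4-v4, x5-v1, x6-v3.
All 6 left vertices are matched, so no larger matching exists.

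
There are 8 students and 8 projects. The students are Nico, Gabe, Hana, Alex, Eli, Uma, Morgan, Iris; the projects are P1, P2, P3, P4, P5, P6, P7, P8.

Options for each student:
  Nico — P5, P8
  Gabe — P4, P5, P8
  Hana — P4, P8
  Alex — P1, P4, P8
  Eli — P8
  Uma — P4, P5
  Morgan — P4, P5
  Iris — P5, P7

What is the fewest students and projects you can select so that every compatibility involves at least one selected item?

5

{Alex, Iris, P4, P5, P8} is a vertex cover of size 5: every edge has an endpoint in this set.
No smaller cover exists because Nico–P5, Gabe–P4, Hana–P8, Alex–P1, Iris–P7 is a matching of size 5, and a cover must include an endpoint of each of these disjoint edges (König's theorem).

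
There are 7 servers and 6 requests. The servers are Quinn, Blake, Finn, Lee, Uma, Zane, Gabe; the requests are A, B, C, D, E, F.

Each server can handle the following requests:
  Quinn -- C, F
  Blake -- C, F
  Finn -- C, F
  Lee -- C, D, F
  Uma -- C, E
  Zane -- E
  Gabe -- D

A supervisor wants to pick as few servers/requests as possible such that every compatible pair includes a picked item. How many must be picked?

The 4 edges Quinn–C, Blake–F, Lee–D, Uma–E form a matching, so any vertex cover needs at least 4 vertices (one per matched edge).
Conversely {C, D, E, F} meets every edge and has exactly 4 vertices, so 4 is optimal.

4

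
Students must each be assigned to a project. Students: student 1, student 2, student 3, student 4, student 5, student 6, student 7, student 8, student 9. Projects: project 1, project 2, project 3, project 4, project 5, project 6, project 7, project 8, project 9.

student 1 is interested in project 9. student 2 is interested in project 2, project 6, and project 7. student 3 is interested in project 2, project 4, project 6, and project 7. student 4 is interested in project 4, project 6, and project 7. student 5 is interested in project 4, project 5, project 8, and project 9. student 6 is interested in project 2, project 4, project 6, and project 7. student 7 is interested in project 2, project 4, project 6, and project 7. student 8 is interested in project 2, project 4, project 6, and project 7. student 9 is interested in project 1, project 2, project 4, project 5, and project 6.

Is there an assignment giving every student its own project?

No

The set {student 2, student 3, student 4, student 6, student 7, student 8} has only 4 neighbours ({project 2, project 4, project 6, project 7}), so by Hall's theorem at most 7 of the 9 students can be matched.
Hence no matching covers every student.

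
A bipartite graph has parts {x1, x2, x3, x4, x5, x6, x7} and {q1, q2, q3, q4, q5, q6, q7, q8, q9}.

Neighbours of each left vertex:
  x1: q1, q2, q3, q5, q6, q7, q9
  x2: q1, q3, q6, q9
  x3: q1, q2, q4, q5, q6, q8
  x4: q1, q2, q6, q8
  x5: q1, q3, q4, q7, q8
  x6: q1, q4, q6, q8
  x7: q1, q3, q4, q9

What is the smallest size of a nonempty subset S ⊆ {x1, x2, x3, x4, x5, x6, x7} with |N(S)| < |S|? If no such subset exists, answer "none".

A matching saturating every left vertex exists, for instance x1→q6, x2→q9, x3→q1, x4→q2, x5→q7, x6→q4, x7→q3.
By Hall's marriage theorem, this means |N(S)| ≥ |S| for every subset S, so no violating subset exists.

none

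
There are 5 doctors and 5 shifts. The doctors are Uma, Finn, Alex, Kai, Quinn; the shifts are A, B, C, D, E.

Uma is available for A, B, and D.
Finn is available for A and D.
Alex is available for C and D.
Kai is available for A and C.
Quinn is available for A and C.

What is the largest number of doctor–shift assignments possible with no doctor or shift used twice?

4

For example, pair Uma–B, Finn–A, Alex–D, Kai–C.
The set {Finn, Alex, Kai, Quinn} has only 3 neighbours ({A, C, D}), so by Hall's theorem at most 4 of the 5 doctors can be matched.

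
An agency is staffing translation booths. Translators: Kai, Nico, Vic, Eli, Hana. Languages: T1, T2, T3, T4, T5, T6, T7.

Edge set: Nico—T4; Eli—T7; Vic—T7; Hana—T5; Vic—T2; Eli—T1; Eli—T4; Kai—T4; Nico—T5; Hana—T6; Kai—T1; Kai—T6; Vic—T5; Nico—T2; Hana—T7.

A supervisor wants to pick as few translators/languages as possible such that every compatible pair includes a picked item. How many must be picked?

5

A maximum matching has 5 edges (e.g. Kai–T6, Nico–T2, Vic–T5, Eli–T1, Hana–T7).
By König's theorem the minimum vertex cover has the same size. One such cover is {Kai, Nico, Vic, Eli, Hana}.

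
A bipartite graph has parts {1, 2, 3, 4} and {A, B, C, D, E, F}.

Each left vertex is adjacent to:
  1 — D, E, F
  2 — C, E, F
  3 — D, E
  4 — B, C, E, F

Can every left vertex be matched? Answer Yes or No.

Yes

A valid assignment of size 4: 1–D, 2–C, 3–E, 4–B.
All 4 left vertices are covered.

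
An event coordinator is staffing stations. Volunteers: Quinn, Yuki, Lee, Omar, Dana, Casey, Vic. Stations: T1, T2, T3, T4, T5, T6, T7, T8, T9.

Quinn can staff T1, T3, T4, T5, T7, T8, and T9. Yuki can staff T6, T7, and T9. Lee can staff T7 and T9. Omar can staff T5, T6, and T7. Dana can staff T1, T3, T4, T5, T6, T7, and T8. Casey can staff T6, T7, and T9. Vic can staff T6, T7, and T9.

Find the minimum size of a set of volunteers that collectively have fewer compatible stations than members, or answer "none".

Take S = {Yuki, Lee, Casey, Vic}. Its neighbourhood is {T6, T7, T9}, so |N(S)| = 3 < |S| = 4.
Every subset of size less than 4 has at least as many neighbours as members, so 4 is the minimum.

4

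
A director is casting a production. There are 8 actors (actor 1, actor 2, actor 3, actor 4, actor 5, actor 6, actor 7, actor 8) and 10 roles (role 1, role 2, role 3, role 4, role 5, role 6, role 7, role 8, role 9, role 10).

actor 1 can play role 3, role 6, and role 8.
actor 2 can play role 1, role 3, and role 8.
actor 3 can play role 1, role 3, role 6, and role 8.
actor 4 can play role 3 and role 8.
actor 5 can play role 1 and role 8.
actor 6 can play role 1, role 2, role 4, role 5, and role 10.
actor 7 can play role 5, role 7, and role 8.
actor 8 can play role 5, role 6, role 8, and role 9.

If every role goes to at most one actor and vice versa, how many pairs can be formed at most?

7

A valid assignment of size 7: actor 1→role 6, actor 2→role 1, actor 3→role 3, actor 4→role 8, actor 6→role 10, actor 7→role 7, actor 8→role 5.
The set {actor 1, actor 2, actor 3, actor 4, actor 5} has only 4 neighbours ({role 1, role 3, role 6, role 8}), so by Hall's theorem at most 7 of the 8 actors can be matched.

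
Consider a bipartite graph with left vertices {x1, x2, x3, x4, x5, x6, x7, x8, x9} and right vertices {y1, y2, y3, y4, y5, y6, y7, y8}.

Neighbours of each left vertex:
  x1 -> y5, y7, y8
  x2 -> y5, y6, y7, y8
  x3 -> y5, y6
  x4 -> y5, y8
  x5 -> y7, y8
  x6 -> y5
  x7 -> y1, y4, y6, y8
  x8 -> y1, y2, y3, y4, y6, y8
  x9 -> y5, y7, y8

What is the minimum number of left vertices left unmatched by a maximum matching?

3

For example, pair x1→y7, x2→y6, x3→y5, x4→y8, x7→y1, x8→y4.
The set {x1, x2, x3, x4, x5, x6, x9} has only 4 neighbours ({y5, y6, y7, y8}), so by Hall's theorem at most 6 of the 9 left vertices can be matched.
That matches 6 of the 9, leaving 3 unmatched; no matching can do better.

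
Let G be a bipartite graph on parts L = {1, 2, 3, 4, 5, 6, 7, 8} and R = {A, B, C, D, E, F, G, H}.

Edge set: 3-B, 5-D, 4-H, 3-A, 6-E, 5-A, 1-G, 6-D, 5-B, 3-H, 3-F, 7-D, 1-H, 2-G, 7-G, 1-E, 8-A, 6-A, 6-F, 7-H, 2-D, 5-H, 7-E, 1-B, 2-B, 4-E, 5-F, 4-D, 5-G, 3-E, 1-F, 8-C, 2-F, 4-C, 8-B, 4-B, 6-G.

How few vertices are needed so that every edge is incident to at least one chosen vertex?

A maximum matching has 8 edges (e.g. 1–H, 2–F, 3–E, 4–C, 5–A, 6–G, 7–D, 8–B).
By König's theorem the minimum vertex cover has the same size. One such cover is {1, 2, 3, 4, 5, 6, 7, 8}.

8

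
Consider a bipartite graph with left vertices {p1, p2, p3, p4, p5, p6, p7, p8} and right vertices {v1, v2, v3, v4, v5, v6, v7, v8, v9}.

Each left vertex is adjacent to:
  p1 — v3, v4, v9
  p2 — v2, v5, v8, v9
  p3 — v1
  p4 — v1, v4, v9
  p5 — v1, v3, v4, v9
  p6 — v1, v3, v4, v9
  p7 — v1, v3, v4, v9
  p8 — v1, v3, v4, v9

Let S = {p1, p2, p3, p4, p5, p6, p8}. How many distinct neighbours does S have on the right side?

7

The union of neighbours of {p1, p2, p3, p4, p5, p6, p8} is {v1, v2, v3, v4, v5, v8, v9}, which has 7 elements.
Since |N(S)| = 7 ≥ |S| = 7, Hall's condition holds for this subset.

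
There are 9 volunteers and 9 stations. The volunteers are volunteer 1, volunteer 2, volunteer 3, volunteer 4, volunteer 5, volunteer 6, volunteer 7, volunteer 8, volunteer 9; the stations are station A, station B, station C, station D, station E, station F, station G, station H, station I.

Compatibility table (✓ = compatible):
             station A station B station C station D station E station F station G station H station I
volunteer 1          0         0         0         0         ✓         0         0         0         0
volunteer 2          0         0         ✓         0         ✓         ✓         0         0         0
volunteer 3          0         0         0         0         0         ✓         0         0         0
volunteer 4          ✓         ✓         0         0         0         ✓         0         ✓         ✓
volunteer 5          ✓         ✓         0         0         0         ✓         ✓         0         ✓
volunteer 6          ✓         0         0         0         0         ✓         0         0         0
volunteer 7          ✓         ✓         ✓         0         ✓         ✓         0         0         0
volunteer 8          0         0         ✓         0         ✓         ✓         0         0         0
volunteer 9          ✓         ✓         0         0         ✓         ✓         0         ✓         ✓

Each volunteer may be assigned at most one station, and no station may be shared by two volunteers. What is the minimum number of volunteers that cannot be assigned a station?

1

One maximum matching: volunteer 1→station E, volunteer 2→station C, volunteer 3→station F, volunteer 4→station H, volunteer 5→station G, volunteer 6→station A, volunteer 7→station B, volunteer 9→station I.
The set {volunteer 1, volunteer 2, volunteer 3, volunteer 8} has only 3 neighbours ({station C, station E, station F}), so by Hall's theorem at most 8 of the 9 volunteers can be matched.
That matches 8 of the 9, leaving 1 unmatched; no matching can do better.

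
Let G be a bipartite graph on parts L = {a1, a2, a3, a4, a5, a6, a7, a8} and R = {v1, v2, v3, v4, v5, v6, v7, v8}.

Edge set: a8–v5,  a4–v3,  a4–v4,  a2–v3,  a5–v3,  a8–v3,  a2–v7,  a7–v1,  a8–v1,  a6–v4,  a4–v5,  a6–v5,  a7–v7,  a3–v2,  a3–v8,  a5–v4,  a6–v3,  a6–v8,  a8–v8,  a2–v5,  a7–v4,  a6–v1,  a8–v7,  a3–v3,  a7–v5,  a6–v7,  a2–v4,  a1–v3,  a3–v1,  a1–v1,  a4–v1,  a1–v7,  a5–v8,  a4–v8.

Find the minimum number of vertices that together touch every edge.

A maximum matching has 7 edges (e.g. a1–v1, a2–v4, a3–v2, a4–v5, a5–v3, a6–v8, a7–v7).
By König's theorem the minimum vertex cover has the same size. One such cover is {a3, v1, v3, v4, v5, v7, v8}.

7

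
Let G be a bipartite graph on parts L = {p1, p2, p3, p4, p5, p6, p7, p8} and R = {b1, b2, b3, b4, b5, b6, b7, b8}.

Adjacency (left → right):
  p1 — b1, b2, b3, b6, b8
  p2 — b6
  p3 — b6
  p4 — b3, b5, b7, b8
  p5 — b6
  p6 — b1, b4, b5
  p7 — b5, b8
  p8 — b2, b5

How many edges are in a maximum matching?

For example, pair p1–b1, p2–b6, p4–b3, p6–b4, p7–b8, p8–b5.
The set {p2, p3, p5} has only 1 neighbour ({b6}), so by Hall's theorem at most 6 of the 8 left vertices can be matched.

6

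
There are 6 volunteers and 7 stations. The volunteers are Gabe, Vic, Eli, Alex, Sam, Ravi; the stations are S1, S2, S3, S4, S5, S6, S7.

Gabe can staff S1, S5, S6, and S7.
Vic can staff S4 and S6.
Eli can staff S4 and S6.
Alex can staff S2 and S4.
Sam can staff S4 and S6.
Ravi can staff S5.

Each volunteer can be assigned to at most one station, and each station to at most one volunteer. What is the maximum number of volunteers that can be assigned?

5

A valid assignment of size 5: Gabe–S7, Vic–S6, Eli–S4, Alex–S2, Ravi–S5.
The set {Vic, Eli, Sam} has only 2 neighbours ({S4, S6}), so by Hall's theorem at most 5 of the 6 volunteers can be matched.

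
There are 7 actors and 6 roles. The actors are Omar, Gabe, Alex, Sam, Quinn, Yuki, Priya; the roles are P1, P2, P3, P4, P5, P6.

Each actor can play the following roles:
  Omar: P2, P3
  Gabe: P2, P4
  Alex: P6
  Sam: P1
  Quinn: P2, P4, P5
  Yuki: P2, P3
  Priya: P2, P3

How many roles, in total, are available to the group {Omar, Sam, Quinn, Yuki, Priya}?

The union of neighbours of {Omar, Sam, Quinn, Yuki, Priya} is {P1, P2, P3, P4, P5}, which has 5 elements.
Since |N(S)| = 5 ≥ |S| = 5, Hall's condition holds for this subset.

5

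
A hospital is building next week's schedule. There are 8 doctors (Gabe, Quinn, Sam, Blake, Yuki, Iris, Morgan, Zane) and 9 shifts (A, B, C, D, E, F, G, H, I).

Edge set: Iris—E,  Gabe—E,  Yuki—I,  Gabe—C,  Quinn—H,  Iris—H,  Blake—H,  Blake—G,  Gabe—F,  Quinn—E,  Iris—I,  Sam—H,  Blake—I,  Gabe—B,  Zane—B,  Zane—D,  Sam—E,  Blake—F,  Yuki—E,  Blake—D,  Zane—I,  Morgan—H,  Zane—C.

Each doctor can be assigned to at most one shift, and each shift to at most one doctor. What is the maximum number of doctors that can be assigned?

6

For example, pair Gabe→C, Quinn→H, Sam→E, Blake→G, Yuki→I, Zane→B.
The set {Quinn, Sam, Yuki, Iris, Morgan} has only 3 neighbours ({E, H, I}), so by Hall's theorem at most 6 of the 8 doctors can be matched.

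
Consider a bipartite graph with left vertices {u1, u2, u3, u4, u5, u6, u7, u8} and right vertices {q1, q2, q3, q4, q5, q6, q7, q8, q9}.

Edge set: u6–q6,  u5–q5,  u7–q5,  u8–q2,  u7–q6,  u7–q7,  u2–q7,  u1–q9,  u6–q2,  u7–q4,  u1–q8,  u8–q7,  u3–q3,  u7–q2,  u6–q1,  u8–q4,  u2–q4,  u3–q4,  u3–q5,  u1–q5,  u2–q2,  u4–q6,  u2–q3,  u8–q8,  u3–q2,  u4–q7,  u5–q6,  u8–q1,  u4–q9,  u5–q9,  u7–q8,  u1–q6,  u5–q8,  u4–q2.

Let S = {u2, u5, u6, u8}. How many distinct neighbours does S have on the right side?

9

The union of neighbours of {u2, u5, u6, u8} is {q1, q2, q3, q4, q5, q6, q7, q8, q9}, which has 9 elements.
Since |N(S)| = 9 ≥ |S| = 4, Hall's condition holds for this subset.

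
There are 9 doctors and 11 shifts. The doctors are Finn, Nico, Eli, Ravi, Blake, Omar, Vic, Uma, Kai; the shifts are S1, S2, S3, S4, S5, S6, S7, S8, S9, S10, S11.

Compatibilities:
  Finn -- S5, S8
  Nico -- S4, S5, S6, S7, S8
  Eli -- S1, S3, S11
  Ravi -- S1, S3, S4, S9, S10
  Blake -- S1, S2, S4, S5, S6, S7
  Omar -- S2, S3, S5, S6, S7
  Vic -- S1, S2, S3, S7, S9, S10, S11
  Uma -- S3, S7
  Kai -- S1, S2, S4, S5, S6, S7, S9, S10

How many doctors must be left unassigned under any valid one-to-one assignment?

For example, pair Finn→S8, Nico→S6, Eli→S11, Ravi→S4, Blake→S1, Omar→S7, Vic→S9, Uma→S3, Kai→S2.
All 9 doctors are matched, so no larger matching exists.
That matches 9 of the 9, leaving 0 unmatched; no matching can do better.

0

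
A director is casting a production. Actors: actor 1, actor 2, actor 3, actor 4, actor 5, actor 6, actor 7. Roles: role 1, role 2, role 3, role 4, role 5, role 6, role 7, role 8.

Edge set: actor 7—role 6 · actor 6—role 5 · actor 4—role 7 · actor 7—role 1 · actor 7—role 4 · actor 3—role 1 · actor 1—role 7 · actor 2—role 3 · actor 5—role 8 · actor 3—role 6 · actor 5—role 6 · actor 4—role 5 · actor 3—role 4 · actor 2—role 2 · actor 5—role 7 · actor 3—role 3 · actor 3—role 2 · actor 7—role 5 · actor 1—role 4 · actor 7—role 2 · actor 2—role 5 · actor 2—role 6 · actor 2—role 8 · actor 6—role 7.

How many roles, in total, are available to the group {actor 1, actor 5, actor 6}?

5

The union of neighbours of {actor 1, actor 5, actor 6} is {role 4, role 5, role 6, role 7, role 8}, which has 5 elements.
Since |N(S)| = 5 ≥ |S| = 3, Hall's condition holds for this subset.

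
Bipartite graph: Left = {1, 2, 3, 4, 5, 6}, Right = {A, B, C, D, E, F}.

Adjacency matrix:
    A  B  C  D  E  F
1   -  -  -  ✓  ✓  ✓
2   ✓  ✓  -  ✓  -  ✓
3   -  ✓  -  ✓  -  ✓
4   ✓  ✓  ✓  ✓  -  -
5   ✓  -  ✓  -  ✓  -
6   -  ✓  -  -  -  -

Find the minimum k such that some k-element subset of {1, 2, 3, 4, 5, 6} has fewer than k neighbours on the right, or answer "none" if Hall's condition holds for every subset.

none

A matching saturating every left vertex exists, for instance 1→E, 2→F, 3→D, 4→A, 5→C, 6→B.
By Hall's marriage theorem, this means |N(S)| ≥ |S| for every subset S, so no violating subset exists.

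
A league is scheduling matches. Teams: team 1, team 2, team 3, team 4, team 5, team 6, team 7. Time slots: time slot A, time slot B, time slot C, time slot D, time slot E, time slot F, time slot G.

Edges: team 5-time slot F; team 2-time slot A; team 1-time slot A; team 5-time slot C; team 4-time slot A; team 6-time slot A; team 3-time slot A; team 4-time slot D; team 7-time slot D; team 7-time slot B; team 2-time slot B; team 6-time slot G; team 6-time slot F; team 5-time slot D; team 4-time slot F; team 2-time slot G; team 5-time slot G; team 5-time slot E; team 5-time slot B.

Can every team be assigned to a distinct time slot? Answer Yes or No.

No

The set {team 1, team 3} has only 1 neighbour ({time slot A}), so by Hall's theorem at most 6 of the 7 teams can be matched.
Hence no matching covers every team.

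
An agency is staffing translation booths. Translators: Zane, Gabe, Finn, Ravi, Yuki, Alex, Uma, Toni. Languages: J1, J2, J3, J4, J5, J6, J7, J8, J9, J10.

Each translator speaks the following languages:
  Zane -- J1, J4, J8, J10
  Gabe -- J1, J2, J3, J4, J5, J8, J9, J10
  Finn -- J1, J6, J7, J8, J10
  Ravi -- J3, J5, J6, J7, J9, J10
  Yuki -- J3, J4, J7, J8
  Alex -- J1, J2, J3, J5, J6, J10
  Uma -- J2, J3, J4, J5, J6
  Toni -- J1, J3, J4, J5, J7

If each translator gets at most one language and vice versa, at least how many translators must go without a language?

A valid assignment of size 8: Zane→J8, Gabe→J9, Finn→J1, Ravi→J6, Yuki→J3, Alex→J10, Uma→J2, Toni→J7.
This saturates every translator, so 8 is the maximum.
That matches 8 of the 8, leaving 0 unmatched; no matching can do better.

0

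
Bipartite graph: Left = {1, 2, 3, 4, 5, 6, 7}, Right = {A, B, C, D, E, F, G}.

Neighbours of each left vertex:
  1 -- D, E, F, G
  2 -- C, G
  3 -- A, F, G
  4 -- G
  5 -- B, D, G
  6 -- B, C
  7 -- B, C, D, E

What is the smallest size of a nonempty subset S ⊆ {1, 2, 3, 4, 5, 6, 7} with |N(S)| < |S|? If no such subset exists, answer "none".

none

A matching saturating every left vertex exists, for instance 1→F, 2→C, 3→A, 4→G, 5→D, 6→B, 7→E.
By Hall's marriage theorem, this means |N(S)| ≥ |S| for every subset S, so no violating subset exists.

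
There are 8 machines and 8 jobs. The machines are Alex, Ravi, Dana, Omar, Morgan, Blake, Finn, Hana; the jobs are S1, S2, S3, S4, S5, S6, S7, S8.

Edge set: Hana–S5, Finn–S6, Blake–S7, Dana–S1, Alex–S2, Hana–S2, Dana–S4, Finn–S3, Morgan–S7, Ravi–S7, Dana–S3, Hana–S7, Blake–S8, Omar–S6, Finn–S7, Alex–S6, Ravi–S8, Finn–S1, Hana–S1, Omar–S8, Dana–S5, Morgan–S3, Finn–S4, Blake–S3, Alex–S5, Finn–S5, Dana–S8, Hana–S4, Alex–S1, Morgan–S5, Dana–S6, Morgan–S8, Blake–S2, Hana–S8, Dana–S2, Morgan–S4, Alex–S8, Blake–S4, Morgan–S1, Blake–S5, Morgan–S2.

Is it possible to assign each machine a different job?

Yes

One maximum matching: Alex–S5, Ravi–S8, Dana–S1, Omar–S6, Morgan–S7, Blake–S4, Finn–S3, Hana–S2.
Every machine is matched, so this is a perfect matching.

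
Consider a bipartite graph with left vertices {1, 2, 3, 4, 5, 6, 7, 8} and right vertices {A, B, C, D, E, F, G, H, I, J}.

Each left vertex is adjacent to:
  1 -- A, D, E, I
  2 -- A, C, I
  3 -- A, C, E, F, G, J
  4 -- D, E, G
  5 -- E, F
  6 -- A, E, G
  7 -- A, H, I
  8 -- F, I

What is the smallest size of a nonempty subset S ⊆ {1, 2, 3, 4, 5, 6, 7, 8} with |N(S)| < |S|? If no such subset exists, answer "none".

none

A matching saturating every left vertex exists, for instance 1→I, 2→C, 3→J, 4→D, 5→E, 6→G, 7→H, 8→F.
By Hall's marriage theorem, this means |N(S)| ≥ |S| for every subset S, so no violating subset exists.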